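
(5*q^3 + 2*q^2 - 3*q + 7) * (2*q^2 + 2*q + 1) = 10*q^5 + 14*q^4 + 3*q^3 + 10*q^2 + 11*q + 7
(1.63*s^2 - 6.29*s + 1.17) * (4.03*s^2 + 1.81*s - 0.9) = 6.5689*s^4 - 22.3984*s^3 - 8.1368*s^2 + 7.7787*s - 1.053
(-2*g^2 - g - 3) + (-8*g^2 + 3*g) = -10*g^2 + 2*g - 3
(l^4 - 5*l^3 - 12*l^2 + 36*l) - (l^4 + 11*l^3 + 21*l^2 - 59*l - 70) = -16*l^3 - 33*l^2 + 95*l + 70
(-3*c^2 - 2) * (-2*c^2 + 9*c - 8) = 6*c^4 - 27*c^3 + 28*c^2 - 18*c + 16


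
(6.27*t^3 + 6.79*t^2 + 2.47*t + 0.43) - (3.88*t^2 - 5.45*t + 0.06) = 6.27*t^3 + 2.91*t^2 + 7.92*t + 0.37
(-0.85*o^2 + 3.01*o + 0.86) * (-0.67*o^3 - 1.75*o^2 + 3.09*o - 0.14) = 0.5695*o^5 - 0.5292*o^4 - 8.4702*o^3 + 7.9149*o^2 + 2.236*o - 0.1204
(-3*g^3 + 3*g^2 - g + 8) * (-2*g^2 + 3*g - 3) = 6*g^5 - 15*g^4 + 20*g^3 - 28*g^2 + 27*g - 24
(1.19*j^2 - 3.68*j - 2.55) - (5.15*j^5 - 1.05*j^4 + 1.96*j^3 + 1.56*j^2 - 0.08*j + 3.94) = -5.15*j^5 + 1.05*j^4 - 1.96*j^3 - 0.37*j^2 - 3.6*j - 6.49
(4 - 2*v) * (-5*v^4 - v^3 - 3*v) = 10*v^5 - 18*v^4 - 4*v^3 + 6*v^2 - 12*v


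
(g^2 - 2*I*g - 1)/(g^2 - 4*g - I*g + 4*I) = (g - I)/(g - 4)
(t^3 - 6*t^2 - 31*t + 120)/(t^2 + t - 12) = (t^2 - 3*t - 40)/(t + 4)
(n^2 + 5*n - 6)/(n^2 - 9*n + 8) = (n + 6)/(n - 8)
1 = 1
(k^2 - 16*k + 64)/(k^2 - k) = (k^2 - 16*k + 64)/(k*(k - 1))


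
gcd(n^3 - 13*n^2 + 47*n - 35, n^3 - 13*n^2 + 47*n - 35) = n^3 - 13*n^2 + 47*n - 35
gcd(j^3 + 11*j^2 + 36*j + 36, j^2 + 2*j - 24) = j + 6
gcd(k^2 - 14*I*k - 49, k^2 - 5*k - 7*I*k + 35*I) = k - 7*I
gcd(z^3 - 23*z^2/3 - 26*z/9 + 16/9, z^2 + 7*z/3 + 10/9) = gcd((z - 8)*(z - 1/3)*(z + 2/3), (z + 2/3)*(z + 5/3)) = z + 2/3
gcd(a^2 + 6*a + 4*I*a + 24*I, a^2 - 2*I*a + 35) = 1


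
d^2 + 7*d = d*(d + 7)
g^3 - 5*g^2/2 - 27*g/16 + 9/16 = (g - 3)*(g - 1/4)*(g + 3/4)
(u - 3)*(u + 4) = u^2 + u - 12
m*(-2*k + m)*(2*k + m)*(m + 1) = -4*k^2*m^2 - 4*k^2*m + m^4 + m^3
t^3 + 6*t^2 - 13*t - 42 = (t - 3)*(t + 2)*(t + 7)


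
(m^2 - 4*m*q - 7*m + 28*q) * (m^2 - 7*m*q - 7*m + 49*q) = m^4 - 11*m^3*q - 14*m^3 + 28*m^2*q^2 + 154*m^2*q + 49*m^2 - 392*m*q^2 - 539*m*q + 1372*q^2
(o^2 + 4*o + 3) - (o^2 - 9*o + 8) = 13*o - 5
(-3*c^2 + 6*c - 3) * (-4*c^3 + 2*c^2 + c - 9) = 12*c^5 - 30*c^4 + 21*c^3 + 27*c^2 - 57*c + 27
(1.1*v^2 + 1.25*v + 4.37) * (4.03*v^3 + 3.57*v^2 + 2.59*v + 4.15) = 4.433*v^5 + 8.9645*v^4 + 24.9226*v^3 + 23.4034*v^2 + 16.5058*v + 18.1355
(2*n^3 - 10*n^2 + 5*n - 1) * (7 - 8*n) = -16*n^4 + 94*n^3 - 110*n^2 + 43*n - 7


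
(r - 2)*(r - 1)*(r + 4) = r^3 + r^2 - 10*r + 8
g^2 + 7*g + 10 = (g + 2)*(g + 5)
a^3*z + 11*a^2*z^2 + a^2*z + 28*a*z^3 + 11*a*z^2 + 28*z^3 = (a + 4*z)*(a + 7*z)*(a*z + z)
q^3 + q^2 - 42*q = q*(q - 6)*(q + 7)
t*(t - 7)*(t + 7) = t^3 - 49*t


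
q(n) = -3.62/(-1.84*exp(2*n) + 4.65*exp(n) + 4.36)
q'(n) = -3.62*(3.68*exp(2*n) - 4.65*exp(n))/(-1.84*exp(2*n) + 4.65*exp(n) + 4.36)^2 = (16.833 - 13.3216*exp(n))*exp(n)/(-1.84*exp(2*n) + 4.65*exp(n) + 4.36)^2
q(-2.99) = -0.79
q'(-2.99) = 0.04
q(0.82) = -0.67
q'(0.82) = -1.03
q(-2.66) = -0.77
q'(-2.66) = 0.05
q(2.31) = 0.03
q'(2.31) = -0.06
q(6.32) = 0.00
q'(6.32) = -0.00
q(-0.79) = -0.59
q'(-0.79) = 0.13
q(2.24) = 0.03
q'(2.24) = -0.08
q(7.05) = 0.00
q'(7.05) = -0.00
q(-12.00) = -0.83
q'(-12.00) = 0.00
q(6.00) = 0.00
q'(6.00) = 0.00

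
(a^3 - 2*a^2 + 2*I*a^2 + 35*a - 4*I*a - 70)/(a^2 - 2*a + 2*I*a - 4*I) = (a^2 + 2*I*a + 35)/(a + 2*I)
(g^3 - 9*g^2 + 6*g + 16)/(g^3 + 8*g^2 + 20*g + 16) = (g^3 - 9*g^2 + 6*g + 16)/(g^3 + 8*g^2 + 20*g + 16)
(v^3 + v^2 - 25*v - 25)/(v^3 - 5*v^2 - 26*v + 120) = (v^2 - 4*v - 5)/(v^2 - 10*v + 24)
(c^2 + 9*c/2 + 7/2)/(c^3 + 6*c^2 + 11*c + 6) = (c + 7/2)/(c^2 + 5*c + 6)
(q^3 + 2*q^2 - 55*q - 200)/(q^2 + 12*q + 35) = (q^2 - 3*q - 40)/(q + 7)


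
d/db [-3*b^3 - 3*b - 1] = -9*b^2 - 3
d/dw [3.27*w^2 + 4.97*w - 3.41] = 6.54*w + 4.97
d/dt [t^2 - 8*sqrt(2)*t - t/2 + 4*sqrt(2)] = 2*t - 8*sqrt(2) - 1/2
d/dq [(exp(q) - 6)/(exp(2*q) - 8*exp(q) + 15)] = (-2*(exp(q) - 6)*(exp(q) - 4) + exp(2*q) - 8*exp(q) + 15)*exp(q)/(exp(2*q) - 8*exp(q) + 15)^2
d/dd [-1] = 0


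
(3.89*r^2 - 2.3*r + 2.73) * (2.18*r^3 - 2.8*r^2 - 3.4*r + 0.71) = 8.4802*r^5 - 15.906*r^4 - 0.834600000000001*r^3 + 2.9379*r^2 - 10.915*r + 1.9383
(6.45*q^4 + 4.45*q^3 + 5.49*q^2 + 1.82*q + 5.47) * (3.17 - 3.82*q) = -24.639*q^5 + 3.4475*q^4 - 6.8653*q^3 + 10.4509*q^2 - 15.126*q + 17.3399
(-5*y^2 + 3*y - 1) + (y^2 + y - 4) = -4*y^2 + 4*y - 5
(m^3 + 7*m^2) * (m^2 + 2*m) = m^5 + 9*m^4 + 14*m^3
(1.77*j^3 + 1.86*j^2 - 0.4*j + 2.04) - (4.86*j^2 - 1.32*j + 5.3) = 1.77*j^3 - 3.0*j^2 + 0.92*j - 3.26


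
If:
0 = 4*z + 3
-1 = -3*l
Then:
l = 1/3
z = -3/4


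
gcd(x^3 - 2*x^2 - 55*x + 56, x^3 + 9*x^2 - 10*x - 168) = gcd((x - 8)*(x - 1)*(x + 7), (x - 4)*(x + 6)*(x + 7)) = x + 7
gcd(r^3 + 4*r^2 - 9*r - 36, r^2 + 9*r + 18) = r + 3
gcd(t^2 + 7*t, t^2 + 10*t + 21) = t + 7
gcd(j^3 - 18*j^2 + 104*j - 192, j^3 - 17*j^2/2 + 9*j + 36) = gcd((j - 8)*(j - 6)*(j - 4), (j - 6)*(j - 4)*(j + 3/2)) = j^2 - 10*j + 24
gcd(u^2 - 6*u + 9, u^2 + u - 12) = u - 3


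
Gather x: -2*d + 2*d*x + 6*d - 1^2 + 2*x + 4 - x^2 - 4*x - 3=4*d - x^2 + x*(2*d - 2)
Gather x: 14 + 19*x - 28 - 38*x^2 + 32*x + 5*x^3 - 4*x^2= 5*x^3 - 42*x^2 + 51*x - 14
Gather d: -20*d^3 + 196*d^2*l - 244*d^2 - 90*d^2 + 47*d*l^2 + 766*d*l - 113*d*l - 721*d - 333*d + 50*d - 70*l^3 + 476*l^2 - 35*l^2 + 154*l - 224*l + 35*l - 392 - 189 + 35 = -20*d^3 + d^2*(196*l - 334) + d*(47*l^2 + 653*l - 1004) - 70*l^3 + 441*l^2 - 35*l - 546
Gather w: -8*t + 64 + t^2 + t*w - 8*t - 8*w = t^2 - 16*t + w*(t - 8) + 64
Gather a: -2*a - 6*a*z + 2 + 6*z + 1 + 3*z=a*(-6*z - 2) + 9*z + 3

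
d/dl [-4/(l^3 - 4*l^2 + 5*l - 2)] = 4*(3*l^2 - 8*l + 5)/(l^3 - 4*l^2 + 5*l - 2)^2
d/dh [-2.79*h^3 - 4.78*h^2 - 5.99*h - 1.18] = -8.37*h^2 - 9.56*h - 5.99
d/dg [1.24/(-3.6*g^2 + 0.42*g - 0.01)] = (8.928*g - 0.5208)/(3.6*g^2 - 0.42*g + 0.01)^2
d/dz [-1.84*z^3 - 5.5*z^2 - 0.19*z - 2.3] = -5.52*z^2 - 11.0*z - 0.19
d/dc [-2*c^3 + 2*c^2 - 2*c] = -6*c^2 + 4*c - 2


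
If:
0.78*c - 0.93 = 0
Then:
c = 1.19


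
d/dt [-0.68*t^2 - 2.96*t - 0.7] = -1.36*t - 2.96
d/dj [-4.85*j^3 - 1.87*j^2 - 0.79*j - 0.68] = -14.55*j^2 - 3.74*j - 0.79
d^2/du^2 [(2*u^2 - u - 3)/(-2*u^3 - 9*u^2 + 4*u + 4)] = 2*(-8*u^6 + 12*u^5 + 78*u^4 + 337*u^3 + 489*u^2 - 144*u + 108)/(8*u^9 + 108*u^8 + 438*u^7 + 249*u^6 - 1308*u^5 - 348*u^4 + 896*u^3 + 240*u^2 - 192*u - 64)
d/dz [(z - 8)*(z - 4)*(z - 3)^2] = 4*z^3 - 54*z^2 + 226*z - 300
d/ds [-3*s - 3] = -3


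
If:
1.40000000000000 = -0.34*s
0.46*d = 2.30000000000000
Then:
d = 5.00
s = -4.12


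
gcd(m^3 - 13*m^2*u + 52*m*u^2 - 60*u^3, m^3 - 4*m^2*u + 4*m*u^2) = -m + 2*u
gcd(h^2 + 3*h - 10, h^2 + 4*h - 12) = h - 2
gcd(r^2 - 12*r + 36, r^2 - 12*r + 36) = r^2 - 12*r + 36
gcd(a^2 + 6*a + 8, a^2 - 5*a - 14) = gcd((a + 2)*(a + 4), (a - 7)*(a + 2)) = a + 2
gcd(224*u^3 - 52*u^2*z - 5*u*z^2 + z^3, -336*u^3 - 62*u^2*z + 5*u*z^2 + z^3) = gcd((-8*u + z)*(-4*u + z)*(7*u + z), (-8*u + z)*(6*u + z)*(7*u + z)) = -56*u^2 - u*z + z^2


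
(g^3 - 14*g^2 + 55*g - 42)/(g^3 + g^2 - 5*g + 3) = (g^2 - 13*g + 42)/(g^2 + 2*g - 3)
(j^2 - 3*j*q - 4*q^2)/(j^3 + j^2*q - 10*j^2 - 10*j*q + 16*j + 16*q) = (j - 4*q)/(j^2 - 10*j + 16)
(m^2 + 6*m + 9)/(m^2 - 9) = (m + 3)/(m - 3)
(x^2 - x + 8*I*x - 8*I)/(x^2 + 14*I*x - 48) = (x - 1)/(x + 6*I)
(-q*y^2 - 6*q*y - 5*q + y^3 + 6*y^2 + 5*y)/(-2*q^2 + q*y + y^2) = (y^2 + 6*y + 5)/(2*q + y)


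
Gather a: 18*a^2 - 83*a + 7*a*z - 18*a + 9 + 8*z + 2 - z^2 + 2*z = 18*a^2 + a*(7*z - 101) - z^2 + 10*z + 11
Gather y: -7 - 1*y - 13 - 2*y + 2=-3*y - 18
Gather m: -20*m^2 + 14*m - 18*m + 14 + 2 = -20*m^2 - 4*m + 16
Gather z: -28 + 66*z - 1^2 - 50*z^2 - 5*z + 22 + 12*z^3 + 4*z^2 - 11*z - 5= 12*z^3 - 46*z^2 + 50*z - 12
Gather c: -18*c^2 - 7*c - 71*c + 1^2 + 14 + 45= -18*c^2 - 78*c + 60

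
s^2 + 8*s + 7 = (s + 1)*(s + 7)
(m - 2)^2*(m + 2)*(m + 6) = m^4 + 4*m^3 - 16*m^2 - 16*m + 48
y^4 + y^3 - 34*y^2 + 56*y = y*(y - 4)*(y - 2)*(y + 7)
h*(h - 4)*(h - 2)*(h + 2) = h^4 - 4*h^3 - 4*h^2 + 16*h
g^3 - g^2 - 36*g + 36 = (g - 6)*(g - 1)*(g + 6)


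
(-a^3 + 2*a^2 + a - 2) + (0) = -a^3 + 2*a^2 + a - 2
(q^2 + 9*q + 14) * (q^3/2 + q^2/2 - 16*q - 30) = q^5/2 + 5*q^4 - 9*q^3/2 - 167*q^2 - 494*q - 420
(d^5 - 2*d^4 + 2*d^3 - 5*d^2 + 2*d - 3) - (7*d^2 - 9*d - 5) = d^5 - 2*d^4 + 2*d^3 - 12*d^2 + 11*d + 2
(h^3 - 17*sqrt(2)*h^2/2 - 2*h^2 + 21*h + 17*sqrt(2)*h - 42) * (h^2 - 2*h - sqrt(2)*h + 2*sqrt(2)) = h^5 - 19*sqrt(2)*h^4/2 - 4*h^4 + 42*h^3 + 38*sqrt(2)*h^3 - 152*h^2 - 59*sqrt(2)*h^2 + 84*sqrt(2)*h + 152*h - 84*sqrt(2)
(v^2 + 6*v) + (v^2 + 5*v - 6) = 2*v^2 + 11*v - 6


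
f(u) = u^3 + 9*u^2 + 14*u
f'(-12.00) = 230.00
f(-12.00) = -600.00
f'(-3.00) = -13.00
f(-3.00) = 12.00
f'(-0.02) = 13.64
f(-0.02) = -0.28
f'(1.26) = 41.44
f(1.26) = 33.93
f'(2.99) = 94.64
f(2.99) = 149.05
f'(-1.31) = -4.43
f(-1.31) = -5.14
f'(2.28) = 70.64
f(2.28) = 90.56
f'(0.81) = 30.55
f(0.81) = 17.78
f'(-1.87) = -9.17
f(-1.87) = -1.25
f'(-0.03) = 13.46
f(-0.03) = -0.41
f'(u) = 3*u^2 + 18*u + 14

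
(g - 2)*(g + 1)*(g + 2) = g^3 + g^2 - 4*g - 4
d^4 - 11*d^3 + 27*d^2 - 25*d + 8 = (d - 8)*(d - 1)^3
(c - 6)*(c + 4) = c^2 - 2*c - 24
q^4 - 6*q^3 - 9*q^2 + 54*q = q*(q - 6)*(q - 3)*(q + 3)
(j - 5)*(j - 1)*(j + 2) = j^3 - 4*j^2 - 7*j + 10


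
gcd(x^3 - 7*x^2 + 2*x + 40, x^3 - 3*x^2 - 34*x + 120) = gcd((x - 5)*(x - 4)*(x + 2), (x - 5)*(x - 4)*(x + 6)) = x^2 - 9*x + 20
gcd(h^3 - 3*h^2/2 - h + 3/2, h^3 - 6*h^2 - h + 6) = h^2 - 1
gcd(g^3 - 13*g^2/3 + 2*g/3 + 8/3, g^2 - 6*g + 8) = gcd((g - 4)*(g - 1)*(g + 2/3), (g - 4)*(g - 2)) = g - 4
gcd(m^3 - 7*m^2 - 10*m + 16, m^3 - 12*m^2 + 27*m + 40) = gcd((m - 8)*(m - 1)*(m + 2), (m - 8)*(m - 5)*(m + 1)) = m - 8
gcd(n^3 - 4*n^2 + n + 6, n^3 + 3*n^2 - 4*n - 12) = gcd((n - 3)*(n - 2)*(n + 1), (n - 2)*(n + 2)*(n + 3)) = n - 2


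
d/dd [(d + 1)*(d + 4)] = 2*d + 5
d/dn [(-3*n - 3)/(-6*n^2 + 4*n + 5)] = 3*(6*n^2 - 4*n - 4*(n + 1)*(3*n - 1) - 5)/(-6*n^2 + 4*n + 5)^2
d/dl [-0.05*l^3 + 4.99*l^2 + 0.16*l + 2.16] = -0.15*l^2 + 9.98*l + 0.16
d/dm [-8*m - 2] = -8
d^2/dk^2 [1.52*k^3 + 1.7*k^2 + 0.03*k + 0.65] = 9.12*k + 3.4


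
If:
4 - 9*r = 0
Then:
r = 4/9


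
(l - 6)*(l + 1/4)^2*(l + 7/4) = l^4 - 15*l^3/4 - 201*l^2/16 - 353*l/64 - 21/32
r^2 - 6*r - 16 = (r - 8)*(r + 2)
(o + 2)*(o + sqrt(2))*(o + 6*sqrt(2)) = o^3 + 2*o^2 + 7*sqrt(2)*o^2 + 12*o + 14*sqrt(2)*o + 24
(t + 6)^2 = t^2 + 12*t + 36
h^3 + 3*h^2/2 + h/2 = h*(h + 1/2)*(h + 1)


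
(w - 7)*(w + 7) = w^2 - 49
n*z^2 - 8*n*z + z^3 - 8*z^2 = z*(n + z)*(z - 8)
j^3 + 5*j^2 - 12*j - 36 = (j - 3)*(j + 2)*(j + 6)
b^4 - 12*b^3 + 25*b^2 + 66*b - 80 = (b - 8)*(b - 5)*(b - 1)*(b + 2)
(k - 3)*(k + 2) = k^2 - k - 6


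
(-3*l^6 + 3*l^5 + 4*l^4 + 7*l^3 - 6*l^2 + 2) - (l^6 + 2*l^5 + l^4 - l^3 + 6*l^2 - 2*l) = -4*l^6 + l^5 + 3*l^4 + 8*l^3 - 12*l^2 + 2*l + 2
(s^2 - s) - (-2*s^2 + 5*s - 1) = 3*s^2 - 6*s + 1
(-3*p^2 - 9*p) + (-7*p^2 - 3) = -10*p^2 - 9*p - 3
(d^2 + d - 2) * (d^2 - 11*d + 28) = d^4 - 10*d^3 + 15*d^2 + 50*d - 56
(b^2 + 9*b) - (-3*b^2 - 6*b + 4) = 4*b^2 + 15*b - 4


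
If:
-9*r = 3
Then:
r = -1/3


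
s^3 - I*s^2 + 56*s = s*(s - 8*I)*(s + 7*I)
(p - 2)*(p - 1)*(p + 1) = p^3 - 2*p^2 - p + 2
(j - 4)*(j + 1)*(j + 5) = j^3 + 2*j^2 - 19*j - 20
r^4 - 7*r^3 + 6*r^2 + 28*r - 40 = (r - 5)*(r - 2)^2*(r + 2)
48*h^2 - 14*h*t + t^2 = (-8*h + t)*(-6*h + t)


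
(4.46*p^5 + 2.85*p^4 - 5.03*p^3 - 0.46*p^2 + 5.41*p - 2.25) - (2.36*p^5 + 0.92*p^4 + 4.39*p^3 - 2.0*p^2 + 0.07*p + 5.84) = 2.1*p^5 + 1.93*p^4 - 9.42*p^3 + 1.54*p^2 + 5.34*p - 8.09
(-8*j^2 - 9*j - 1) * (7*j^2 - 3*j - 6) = -56*j^4 - 39*j^3 + 68*j^2 + 57*j + 6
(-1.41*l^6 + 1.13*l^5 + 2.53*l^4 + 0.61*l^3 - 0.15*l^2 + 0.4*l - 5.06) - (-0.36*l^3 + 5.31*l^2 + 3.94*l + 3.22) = -1.41*l^6 + 1.13*l^5 + 2.53*l^4 + 0.97*l^3 - 5.46*l^2 - 3.54*l - 8.28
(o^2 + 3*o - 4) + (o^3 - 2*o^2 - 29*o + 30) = o^3 - o^2 - 26*o + 26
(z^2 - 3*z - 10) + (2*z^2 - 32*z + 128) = 3*z^2 - 35*z + 118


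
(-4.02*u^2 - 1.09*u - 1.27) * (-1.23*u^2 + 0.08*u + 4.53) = 4.9446*u^4 + 1.0191*u^3 - 16.7357*u^2 - 5.0393*u - 5.7531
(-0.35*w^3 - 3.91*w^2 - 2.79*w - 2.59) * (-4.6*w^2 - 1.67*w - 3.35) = 1.61*w^5 + 18.5705*w^4 + 20.5362*w^3 + 29.6718*w^2 + 13.6718*w + 8.6765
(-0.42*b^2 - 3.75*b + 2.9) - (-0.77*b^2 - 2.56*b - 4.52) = 0.35*b^2 - 1.19*b + 7.42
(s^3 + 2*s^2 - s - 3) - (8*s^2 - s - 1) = s^3 - 6*s^2 - 2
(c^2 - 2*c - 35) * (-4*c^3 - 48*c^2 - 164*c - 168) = -4*c^5 - 40*c^4 + 72*c^3 + 1840*c^2 + 6076*c + 5880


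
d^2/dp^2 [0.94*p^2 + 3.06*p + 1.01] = 1.88000000000000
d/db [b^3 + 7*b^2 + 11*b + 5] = 3*b^2 + 14*b + 11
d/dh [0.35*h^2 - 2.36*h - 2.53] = 0.7*h - 2.36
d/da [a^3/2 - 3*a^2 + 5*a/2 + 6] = 3*a^2/2 - 6*a + 5/2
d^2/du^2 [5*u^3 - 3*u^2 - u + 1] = 30*u - 6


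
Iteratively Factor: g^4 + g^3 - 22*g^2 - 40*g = (g + 2)*(g^3 - g^2 - 20*g) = (g + 2)*(g + 4)*(g^2 - 5*g) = g*(g + 2)*(g + 4)*(g - 5)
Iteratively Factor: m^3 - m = (m + 1)*(m^2 - m) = m*(m + 1)*(m - 1)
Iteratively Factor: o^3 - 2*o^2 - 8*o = (o + 2)*(o^2 - 4*o) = (o - 4)*(o + 2)*(o)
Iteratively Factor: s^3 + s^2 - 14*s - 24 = (s - 4)*(s^2 + 5*s + 6) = (s - 4)*(s + 2)*(s + 3)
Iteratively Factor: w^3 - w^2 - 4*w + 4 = (w - 2)*(w^2 + w - 2) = (w - 2)*(w + 2)*(w - 1)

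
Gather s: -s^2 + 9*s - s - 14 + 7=-s^2 + 8*s - 7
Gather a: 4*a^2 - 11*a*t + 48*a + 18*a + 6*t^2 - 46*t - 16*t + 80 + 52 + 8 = 4*a^2 + a*(66 - 11*t) + 6*t^2 - 62*t + 140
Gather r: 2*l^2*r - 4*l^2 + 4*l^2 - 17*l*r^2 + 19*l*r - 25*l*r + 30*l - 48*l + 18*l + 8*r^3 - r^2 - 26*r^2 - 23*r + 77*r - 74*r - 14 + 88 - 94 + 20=8*r^3 + r^2*(-17*l - 27) + r*(2*l^2 - 6*l - 20)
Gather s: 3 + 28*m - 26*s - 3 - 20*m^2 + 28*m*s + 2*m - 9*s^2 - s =-20*m^2 + 30*m - 9*s^2 + s*(28*m - 27)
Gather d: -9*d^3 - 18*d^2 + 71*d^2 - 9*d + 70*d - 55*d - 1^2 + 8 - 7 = -9*d^3 + 53*d^2 + 6*d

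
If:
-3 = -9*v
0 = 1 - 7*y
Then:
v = 1/3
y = 1/7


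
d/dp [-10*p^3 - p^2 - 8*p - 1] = -30*p^2 - 2*p - 8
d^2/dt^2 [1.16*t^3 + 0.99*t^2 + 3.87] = 6.96*t + 1.98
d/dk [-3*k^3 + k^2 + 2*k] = -9*k^2 + 2*k + 2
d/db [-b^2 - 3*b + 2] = -2*b - 3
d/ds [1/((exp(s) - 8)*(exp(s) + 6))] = 2*(1 - exp(s))*exp(s)/(exp(4*s) - 4*exp(3*s) - 92*exp(2*s) + 192*exp(s) + 2304)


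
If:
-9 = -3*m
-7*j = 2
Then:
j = -2/7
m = 3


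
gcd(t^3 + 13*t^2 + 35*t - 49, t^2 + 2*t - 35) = t + 7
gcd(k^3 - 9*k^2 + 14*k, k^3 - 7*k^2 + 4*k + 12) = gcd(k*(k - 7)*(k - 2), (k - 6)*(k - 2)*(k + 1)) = k - 2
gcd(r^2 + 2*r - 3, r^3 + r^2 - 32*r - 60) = 1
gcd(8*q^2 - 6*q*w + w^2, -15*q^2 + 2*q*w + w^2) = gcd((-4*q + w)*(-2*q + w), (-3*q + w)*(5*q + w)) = 1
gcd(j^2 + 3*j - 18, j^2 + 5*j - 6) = j + 6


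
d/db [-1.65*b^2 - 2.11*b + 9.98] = -3.3*b - 2.11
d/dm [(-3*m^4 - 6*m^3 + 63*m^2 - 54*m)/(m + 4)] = 3*(-3*m^4 - 20*m^3 - 3*m^2 + 168*m - 72)/(m^2 + 8*m + 16)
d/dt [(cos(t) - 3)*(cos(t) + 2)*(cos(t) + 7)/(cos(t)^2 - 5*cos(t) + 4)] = (-cos(t)^4 + 10*cos(t)^3 + 5*cos(t)^2 - 132*cos(t) + 262)*sin(t)/((cos(t) - 4)^2*(cos(t) - 1)^2)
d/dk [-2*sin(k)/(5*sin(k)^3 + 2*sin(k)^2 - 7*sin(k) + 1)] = 2*(10*sin(k)^3 + 2*sin(k)^2 - 1)*cos(k)/(5*sin(k)^3 + 2*sin(k)^2 - 7*sin(k) + 1)^2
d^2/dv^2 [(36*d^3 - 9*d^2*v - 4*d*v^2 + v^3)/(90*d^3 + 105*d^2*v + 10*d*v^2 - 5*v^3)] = 4*d*(-309*d^3 + 153*d^2*v - 27*d*v^2 + v^3)/(5*(-216*d^6 - 540*d^5*v - 342*d^4*v^2 + 55*d^3*v^3 + 57*d^2*v^4 - 15*d*v^5 + v^6))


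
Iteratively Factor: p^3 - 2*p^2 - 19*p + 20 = (p - 5)*(p^2 + 3*p - 4) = (p - 5)*(p - 1)*(p + 4)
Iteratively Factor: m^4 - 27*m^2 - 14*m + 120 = (m + 4)*(m^3 - 4*m^2 - 11*m + 30) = (m - 5)*(m + 4)*(m^2 + m - 6) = (m - 5)*(m - 2)*(m + 4)*(m + 3)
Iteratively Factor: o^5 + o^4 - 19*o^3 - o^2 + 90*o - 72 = (o - 3)*(o^4 + 4*o^3 - 7*o^2 - 22*o + 24) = (o - 3)*(o + 3)*(o^3 + o^2 - 10*o + 8) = (o - 3)*(o - 1)*(o + 3)*(o^2 + 2*o - 8) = (o - 3)*(o - 1)*(o + 3)*(o + 4)*(o - 2)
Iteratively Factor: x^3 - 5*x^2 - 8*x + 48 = (x - 4)*(x^2 - x - 12) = (x - 4)*(x + 3)*(x - 4)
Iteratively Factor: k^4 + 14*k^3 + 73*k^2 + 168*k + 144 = (k + 4)*(k^3 + 10*k^2 + 33*k + 36) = (k + 3)*(k + 4)*(k^2 + 7*k + 12) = (k + 3)^2*(k + 4)*(k + 4)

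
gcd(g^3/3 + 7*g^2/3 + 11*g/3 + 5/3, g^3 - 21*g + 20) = g + 5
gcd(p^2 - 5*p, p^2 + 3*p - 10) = 1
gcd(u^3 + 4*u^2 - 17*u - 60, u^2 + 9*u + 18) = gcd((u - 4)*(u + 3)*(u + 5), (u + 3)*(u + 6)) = u + 3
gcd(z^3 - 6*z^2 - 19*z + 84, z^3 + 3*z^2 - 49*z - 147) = z - 7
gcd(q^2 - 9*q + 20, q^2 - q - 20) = q - 5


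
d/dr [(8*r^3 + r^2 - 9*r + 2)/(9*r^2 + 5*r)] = 2*(36*r^4 + 40*r^3 + 43*r^2 - 18*r - 5)/(r^2*(81*r^2 + 90*r + 25))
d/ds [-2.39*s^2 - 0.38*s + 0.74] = -4.78*s - 0.38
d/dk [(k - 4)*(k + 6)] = 2*k + 2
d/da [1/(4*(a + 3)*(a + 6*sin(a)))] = -(a + (a + 3)*(6*cos(a) + 1) + 6*sin(a))/(4*(a + 3)^2*(a + 6*sin(a))^2)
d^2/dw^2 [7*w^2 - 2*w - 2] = 14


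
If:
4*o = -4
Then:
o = -1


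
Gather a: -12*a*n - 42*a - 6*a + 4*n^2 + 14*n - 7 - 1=a*(-12*n - 48) + 4*n^2 + 14*n - 8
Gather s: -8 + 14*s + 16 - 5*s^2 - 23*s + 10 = -5*s^2 - 9*s + 18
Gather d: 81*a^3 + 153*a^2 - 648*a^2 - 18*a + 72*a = 81*a^3 - 495*a^2 + 54*a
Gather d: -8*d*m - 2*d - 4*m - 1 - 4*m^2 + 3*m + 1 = d*(-8*m - 2) - 4*m^2 - m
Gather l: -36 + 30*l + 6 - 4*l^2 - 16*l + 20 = -4*l^2 + 14*l - 10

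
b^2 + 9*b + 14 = (b + 2)*(b + 7)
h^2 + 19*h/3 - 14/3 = (h - 2/3)*(h + 7)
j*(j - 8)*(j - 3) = j^3 - 11*j^2 + 24*j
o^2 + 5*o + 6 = (o + 2)*(o + 3)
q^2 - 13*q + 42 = (q - 7)*(q - 6)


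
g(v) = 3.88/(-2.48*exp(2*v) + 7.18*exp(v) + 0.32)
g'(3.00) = 0.01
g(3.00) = 0.00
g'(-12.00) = 0.00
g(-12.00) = 12.12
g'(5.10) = 0.00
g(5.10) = -0.00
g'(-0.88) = -1.00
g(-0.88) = 1.35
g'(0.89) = 4.82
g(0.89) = 1.25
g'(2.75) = 0.02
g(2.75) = -0.01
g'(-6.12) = -0.54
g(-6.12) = 11.56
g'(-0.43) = -0.64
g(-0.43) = 0.98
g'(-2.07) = -2.28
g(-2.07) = 3.27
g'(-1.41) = -1.53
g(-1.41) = 2.02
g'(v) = 3.88*(4.96*exp(2*v) - 7.18*exp(v))/(-2.48*exp(2*v) + 7.18*exp(v) + 0.32)^2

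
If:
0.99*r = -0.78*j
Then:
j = -1.26923076923077*r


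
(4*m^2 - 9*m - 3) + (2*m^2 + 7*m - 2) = 6*m^2 - 2*m - 5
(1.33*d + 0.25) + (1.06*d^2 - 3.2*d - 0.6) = 1.06*d^2 - 1.87*d - 0.35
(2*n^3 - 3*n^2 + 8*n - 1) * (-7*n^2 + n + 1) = -14*n^5 + 23*n^4 - 57*n^3 + 12*n^2 + 7*n - 1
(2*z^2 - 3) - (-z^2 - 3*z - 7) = 3*z^2 + 3*z + 4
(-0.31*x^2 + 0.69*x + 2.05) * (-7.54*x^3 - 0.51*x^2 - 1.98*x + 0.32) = 2.3374*x^5 - 5.0445*x^4 - 15.1951*x^3 - 2.5109*x^2 - 3.8382*x + 0.656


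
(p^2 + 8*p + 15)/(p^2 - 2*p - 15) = (p + 5)/(p - 5)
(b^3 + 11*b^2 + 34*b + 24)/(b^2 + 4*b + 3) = (b^2 + 10*b + 24)/(b + 3)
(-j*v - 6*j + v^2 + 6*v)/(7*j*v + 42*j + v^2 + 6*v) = (-j + v)/(7*j + v)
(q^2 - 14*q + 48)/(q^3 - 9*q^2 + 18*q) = (q - 8)/(q*(q - 3))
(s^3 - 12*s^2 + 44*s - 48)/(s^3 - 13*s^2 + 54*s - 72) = (s - 2)/(s - 3)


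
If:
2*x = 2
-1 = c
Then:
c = -1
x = 1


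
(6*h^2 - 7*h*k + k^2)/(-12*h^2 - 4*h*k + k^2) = (-h + k)/(2*h + k)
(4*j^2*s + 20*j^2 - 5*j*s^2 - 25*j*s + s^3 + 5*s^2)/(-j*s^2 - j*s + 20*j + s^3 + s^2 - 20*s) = (-4*j + s)/(s - 4)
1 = 1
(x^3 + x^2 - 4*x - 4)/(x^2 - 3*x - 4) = (x^2 - 4)/(x - 4)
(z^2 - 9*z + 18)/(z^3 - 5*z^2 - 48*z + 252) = (z - 3)/(z^2 + z - 42)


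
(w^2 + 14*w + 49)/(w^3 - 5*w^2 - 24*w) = (w^2 + 14*w + 49)/(w*(w^2 - 5*w - 24))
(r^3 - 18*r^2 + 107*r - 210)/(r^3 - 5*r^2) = 1 - 13/r + 42/r^2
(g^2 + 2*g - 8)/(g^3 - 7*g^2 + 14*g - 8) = (g + 4)/(g^2 - 5*g + 4)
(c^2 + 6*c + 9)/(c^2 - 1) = (c^2 + 6*c + 9)/(c^2 - 1)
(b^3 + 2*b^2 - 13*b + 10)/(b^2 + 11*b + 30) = (b^2 - 3*b + 2)/(b + 6)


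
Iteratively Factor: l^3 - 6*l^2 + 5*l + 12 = (l + 1)*(l^2 - 7*l + 12) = (l - 3)*(l + 1)*(l - 4)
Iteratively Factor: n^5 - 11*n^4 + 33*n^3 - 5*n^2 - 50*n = (n + 1)*(n^4 - 12*n^3 + 45*n^2 - 50*n) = n*(n + 1)*(n^3 - 12*n^2 + 45*n - 50) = n*(n - 5)*(n + 1)*(n^2 - 7*n + 10) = n*(n - 5)^2*(n + 1)*(n - 2)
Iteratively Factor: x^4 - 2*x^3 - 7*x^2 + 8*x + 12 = (x - 2)*(x^3 - 7*x - 6) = (x - 2)*(x + 2)*(x^2 - 2*x - 3) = (x - 2)*(x + 1)*(x + 2)*(x - 3)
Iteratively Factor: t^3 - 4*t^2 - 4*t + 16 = (t + 2)*(t^2 - 6*t + 8) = (t - 4)*(t + 2)*(t - 2)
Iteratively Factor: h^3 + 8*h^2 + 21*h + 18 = (h + 2)*(h^2 + 6*h + 9) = (h + 2)*(h + 3)*(h + 3)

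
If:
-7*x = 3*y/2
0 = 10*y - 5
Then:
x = -3/28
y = 1/2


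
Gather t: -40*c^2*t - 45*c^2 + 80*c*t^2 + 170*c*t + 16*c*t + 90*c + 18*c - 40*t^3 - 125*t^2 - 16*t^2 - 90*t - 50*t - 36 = -45*c^2 + 108*c - 40*t^3 + t^2*(80*c - 141) + t*(-40*c^2 + 186*c - 140) - 36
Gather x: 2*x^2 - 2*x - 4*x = 2*x^2 - 6*x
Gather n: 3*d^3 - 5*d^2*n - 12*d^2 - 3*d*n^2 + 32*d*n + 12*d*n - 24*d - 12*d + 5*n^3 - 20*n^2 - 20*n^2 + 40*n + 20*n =3*d^3 - 12*d^2 - 36*d + 5*n^3 + n^2*(-3*d - 40) + n*(-5*d^2 + 44*d + 60)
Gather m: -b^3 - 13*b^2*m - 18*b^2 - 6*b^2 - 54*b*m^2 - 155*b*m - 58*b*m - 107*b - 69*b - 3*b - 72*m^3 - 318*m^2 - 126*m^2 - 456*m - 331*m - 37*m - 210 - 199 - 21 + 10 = -b^3 - 24*b^2 - 179*b - 72*m^3 + m^2*(-54*b - 444) + m*(-13*b^2 - 213*b - 824) - 420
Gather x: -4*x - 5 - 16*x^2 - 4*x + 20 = -16*x^2 - 8*x + 15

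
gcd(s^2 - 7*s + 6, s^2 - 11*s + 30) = s - 6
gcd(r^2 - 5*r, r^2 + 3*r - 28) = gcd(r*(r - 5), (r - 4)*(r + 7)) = 1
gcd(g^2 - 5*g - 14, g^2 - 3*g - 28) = g - 7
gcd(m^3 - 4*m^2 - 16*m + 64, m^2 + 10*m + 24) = m + 4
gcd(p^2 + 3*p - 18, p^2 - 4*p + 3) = p - 3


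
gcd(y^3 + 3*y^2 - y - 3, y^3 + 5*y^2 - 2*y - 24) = y + 3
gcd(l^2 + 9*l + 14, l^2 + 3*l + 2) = l + 2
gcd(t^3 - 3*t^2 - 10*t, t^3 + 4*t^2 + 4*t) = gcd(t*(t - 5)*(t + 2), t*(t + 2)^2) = t^2 + 2*t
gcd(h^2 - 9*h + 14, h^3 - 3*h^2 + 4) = h - 2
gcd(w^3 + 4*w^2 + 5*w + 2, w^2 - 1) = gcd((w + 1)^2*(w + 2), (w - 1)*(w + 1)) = w + 1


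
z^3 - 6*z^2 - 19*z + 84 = (z - 7)*(z - 3)*(z + 4)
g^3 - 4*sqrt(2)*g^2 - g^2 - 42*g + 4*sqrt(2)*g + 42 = (g - 1)*(g - 7*sqrt(2))*(g + 3*sqrt(2))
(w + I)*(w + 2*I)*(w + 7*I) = w^3 + 10*I*w^2 - 23*w - 14*I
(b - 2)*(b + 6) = b^2 + 4*b - 12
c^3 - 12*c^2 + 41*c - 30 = (c - 6)*(c - 5)*(c - 1)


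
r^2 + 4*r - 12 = (r - 2)*(r + 6)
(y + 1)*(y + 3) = y^2 + 4*y + 3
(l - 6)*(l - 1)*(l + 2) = l^3 - 5*l^2 - 8*l + 12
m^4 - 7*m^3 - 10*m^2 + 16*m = m*(m - 8)*(m - 1)*(m + 2)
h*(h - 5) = h^2 - 5*h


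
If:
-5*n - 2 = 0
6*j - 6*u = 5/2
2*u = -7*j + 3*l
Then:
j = u + 5/12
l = 3*u + 35/36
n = -2/5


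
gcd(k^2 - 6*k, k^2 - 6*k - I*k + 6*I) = k - 6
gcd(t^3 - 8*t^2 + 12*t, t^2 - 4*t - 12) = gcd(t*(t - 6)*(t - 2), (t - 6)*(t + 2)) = t - 6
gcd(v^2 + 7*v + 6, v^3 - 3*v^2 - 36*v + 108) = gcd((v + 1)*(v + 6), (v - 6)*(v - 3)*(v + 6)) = v + 6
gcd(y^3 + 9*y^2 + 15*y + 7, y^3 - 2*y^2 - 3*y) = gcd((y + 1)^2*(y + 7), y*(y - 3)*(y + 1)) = y + 1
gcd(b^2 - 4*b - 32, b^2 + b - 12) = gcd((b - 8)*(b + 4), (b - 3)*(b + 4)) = b + 4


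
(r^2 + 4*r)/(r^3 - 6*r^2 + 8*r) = (r + 4)/(r^2 - 6*r + 8)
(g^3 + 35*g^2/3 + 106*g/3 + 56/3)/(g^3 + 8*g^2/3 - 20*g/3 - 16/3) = (g + 7)/(g - 2)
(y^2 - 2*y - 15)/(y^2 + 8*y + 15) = (y - 5)/(y + 5)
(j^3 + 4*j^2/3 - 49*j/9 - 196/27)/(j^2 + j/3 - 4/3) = (j^2 - 49/9)/(j - 1)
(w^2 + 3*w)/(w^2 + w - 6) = w/(w - 2)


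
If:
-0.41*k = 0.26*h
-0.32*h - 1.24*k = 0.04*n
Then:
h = 0.0857740585774059*n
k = -0.0543933054393305*n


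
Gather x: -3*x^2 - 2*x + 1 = -3*x^2 - 2*x + 1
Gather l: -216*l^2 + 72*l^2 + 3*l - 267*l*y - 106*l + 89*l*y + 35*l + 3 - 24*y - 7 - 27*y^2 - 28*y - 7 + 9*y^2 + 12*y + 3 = -144*l^2 + l*(-178*y - 68) - 18*y^2 - 40*y - 8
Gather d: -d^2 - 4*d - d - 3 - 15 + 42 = -d^2 - 5*d + 24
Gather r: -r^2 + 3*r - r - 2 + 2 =-r^2 + 2*r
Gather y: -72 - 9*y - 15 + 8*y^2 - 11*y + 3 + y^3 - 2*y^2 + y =y^3 + 6*y^2 - 19*y - 84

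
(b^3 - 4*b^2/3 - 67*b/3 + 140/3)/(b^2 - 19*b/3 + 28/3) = b + 5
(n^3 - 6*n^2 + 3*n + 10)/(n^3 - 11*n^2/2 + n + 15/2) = 2*(n - 2)/(2*n - 3)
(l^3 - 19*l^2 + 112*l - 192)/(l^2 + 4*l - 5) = (l^3 - 19*l^2 + 112*l - 192)/(l^2 + 4*l - 5)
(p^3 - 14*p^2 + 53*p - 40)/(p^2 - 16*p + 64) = (p^2 - 6*p + 5)/(p - 8)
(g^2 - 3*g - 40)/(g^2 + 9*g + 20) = (g - 8)/(g + 4)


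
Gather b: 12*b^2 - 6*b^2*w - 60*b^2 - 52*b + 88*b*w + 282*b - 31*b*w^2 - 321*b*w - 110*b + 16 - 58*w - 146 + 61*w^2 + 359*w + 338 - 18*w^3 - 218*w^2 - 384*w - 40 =b^2*(-6*w - 48) + b*(-31*w^2 - 233*w + 120) - 18*w^3 - 157*w^2 - 83*w + 168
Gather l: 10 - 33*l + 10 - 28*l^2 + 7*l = -28*l^2 - 26*l + 20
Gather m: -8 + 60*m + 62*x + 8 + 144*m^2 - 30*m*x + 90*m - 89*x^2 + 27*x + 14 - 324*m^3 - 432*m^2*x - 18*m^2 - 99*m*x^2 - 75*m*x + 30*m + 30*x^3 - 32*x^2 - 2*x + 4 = -324*m^3 + m^2*(126 - 432*x) + m*(-99*x^2 - 105*x + 180) + 30*x^3 - 121*x^2 + 87*x + 18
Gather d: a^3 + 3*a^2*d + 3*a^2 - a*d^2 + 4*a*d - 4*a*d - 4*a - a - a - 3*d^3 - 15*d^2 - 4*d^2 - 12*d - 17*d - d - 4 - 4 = a^3 + 3*a^2 - 6*a - 3*d^3 + d^2*(-a - 19) + d*(3*a^2 - 30) - 8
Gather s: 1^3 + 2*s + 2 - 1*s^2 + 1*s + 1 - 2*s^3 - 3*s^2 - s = -2*s^3 - 4*s^2 + 2*s + 4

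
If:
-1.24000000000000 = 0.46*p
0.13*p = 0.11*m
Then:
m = -3.19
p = -2.70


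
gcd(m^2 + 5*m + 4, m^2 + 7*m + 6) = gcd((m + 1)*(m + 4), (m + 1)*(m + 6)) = m + 1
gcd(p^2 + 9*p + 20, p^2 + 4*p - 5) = p + 5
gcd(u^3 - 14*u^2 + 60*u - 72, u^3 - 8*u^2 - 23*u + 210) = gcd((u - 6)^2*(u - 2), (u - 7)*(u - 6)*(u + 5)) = u - 6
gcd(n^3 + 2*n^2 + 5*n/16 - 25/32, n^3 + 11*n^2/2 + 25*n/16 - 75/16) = n + 5/4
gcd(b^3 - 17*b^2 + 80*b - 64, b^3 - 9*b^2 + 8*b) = b^2 - 9*b + 8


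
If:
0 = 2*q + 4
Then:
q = -2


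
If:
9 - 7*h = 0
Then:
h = 9/7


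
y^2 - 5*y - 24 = (y - 8)*(y + 3)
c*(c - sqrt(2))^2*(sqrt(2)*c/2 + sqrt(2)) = sqrt(2)*c^4/2 - 2*c^3 + sqrt(2)*c^3 - 4*c^2 + sqrt(2)*c^2 + 2*sqrt(2)*c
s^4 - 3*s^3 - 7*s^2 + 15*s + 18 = (s - 3)^2*(s + 1)*(s + 2)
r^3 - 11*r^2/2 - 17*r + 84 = (r - 6)*(r - 7/2)*(r + 4)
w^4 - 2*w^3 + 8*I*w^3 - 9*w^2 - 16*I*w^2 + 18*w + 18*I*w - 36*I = (w - 2)*(w - I)*(w + 3*I)*(w + 6*I)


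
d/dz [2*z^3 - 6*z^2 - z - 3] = 6*z^2 - 12*z - 1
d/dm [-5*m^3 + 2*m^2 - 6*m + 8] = -15*m^2 + 4*m - 6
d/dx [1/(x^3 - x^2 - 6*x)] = (-3*x^2 + 2*x + 6)/(x^2*(-x^2 + x + 6)^2)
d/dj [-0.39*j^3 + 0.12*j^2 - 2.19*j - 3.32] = -1.17*j^2 + 0.24*j - 2.19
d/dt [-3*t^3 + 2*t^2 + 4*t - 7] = -9*t^2 + 4*t + 4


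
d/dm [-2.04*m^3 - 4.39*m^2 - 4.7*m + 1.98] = -6.12*m^2 - 8.78*m - 4.7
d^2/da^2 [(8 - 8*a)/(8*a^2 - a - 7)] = -1024/(512*a^3 + 1344*a^2 + 1176*a + 343)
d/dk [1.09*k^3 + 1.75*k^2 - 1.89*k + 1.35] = 3.27*k^2 + 3.5*k - 1.89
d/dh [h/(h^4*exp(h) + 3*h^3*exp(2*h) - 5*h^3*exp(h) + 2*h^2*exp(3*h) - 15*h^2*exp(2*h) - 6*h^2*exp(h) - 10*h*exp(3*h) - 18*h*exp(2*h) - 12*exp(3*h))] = (h^4 + 3*h^3*exp(h) - 5*h^3 + 2*h^2*exp(2*h) - 15*h^2*exp(h) - 6*h^2 + h*(-h^4 - 6*h^3*exp(h) + h^3 - 6*h^2*exp(2*h) + 21*h^2*exp(h) + 21*h^2 + 26*h*exp(2*h) + 66*h*exp(h) + 12*h + 46*exp(2*h) + 18*exp(h)) - 10*h*exp(2*h) - 18*h*exp(h) - 12*exp(2*h))*exp(-h)/(-h^4 - 3*h^3*exp(h) + 5*h^3 - 2*h^2*exp(2*h) + 15*h^2*exp(h) + 6*h^2 + 10*h*exp(2*h) + 18*h*exp(h) + 12*exp(2*h))^2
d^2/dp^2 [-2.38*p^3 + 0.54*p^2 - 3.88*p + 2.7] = 1.08 - 14.28*p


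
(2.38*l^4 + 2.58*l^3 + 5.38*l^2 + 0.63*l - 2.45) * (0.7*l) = 1.666*l^5 + 1.806*l^4 + 3.766*l^3 + 0.441*l^2 - 1.715*l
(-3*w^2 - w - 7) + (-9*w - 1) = -3*w^2 - 10*w - 8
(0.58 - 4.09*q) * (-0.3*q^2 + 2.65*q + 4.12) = 1.227*q^3 - 11.0125*q^2 - 15.3138*q + 2.3896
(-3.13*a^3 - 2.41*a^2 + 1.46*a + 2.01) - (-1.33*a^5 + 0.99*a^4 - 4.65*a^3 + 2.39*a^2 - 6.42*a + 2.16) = 1.33*a^5 - 0.99*a^4 + 1.52*a^3 - 4.8*a^2 + 7.88*a - 0.15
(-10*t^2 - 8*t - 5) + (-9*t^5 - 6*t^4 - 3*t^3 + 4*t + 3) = -9*t^5 - 6*t^4 - 3*t^3 - 10*t^2 - 4*t - 2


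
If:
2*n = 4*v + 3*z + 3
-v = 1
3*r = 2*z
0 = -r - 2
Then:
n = -5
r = -2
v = -1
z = -3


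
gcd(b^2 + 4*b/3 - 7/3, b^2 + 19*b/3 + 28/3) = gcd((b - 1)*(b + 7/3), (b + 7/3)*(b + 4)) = b + 7/3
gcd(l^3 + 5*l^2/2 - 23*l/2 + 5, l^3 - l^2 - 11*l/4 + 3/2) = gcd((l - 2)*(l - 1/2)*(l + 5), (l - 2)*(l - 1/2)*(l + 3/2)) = l^2 - 5*l/2 + 1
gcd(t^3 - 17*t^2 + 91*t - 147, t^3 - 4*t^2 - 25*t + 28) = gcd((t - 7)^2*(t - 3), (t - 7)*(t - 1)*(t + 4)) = t - 7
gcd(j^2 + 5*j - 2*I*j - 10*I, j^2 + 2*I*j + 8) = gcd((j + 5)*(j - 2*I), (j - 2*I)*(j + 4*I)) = j - 2*I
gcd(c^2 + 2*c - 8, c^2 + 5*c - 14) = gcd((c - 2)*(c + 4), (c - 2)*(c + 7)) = c - 2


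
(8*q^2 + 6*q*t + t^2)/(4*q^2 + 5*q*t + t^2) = (2*q + t)/(q + t)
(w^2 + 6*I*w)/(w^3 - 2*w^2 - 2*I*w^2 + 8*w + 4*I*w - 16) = w*(w + 6*I)/(w^3 - 2*w^2*(1 + I) + 4*w*(2 + I) - 16)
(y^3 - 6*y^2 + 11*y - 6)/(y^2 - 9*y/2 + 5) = 2*(y^2 - 4*y + 3)/(2*y - 5)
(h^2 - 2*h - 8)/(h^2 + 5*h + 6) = (h - 4)/(h + 3)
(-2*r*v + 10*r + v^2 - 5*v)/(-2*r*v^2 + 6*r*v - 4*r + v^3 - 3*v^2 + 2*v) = (v - 5)/(v^2 - 3*v + 2)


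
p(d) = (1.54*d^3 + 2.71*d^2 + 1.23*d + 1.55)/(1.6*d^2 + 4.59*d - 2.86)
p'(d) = (-3.2*d - 4.59)*(1.54*d^3 + 2.71*d^2 + 1.23*d + 1.55)/(1.6*d^2 + 4.59*d - 2.86)^2 + (4.62*d^2 + 5.42*d + 1.23)/(1.6*d^2 + 4.59*d - 2.86)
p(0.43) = -4.58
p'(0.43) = -53.72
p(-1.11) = -0.24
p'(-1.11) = -0.19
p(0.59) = 8.73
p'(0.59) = -124.68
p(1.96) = 2.11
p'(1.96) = 0.54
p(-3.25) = 30.41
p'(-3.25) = -238.31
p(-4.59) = -9.81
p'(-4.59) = -2.59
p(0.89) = 2.36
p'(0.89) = -3.14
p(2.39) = 2.38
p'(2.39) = 0.67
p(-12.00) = -13.24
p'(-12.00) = 0.89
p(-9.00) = -10.68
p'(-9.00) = 0.80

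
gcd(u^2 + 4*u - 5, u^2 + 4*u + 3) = 1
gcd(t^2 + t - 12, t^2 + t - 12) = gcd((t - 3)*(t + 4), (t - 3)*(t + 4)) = t^2 + t - 12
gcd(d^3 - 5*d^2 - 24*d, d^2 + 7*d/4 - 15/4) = d + 3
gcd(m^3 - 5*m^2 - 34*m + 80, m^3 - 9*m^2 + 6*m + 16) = m^2 - 10*m + 16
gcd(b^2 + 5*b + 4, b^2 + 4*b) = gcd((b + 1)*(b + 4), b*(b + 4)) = b + 4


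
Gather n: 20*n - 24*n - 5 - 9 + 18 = 4 - 4*n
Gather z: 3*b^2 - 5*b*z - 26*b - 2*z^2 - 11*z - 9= 3*b^2 - 26*b - 2*z^2 + z*(-5*b - 11) - 9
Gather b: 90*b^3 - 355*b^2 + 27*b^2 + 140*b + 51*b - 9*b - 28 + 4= 90*b^3 - 328*b^2 + 182*b - 24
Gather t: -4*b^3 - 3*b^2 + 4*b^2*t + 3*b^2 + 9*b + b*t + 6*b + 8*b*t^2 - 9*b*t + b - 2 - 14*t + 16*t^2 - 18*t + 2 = -4*b^3 + 16*b + t^2*(8*b + 16) + t*(4*b^2 - 8*b - 32)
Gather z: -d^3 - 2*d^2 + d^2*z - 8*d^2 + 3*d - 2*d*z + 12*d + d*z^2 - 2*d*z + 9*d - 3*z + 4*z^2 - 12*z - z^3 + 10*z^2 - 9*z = -d^3 - 10*d^2 + 24*d - z^3 + z^2*(d + 14) + z*(d^2 - 4*d - 24)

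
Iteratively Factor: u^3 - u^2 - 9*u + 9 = (u - 1)*(u^2 - 9) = (u - 3)*(u - 1)*(u + 3)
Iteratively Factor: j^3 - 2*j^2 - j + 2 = (j - 1)*(j^2 - j - 2) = (j - 2)*(j - 1)*(j + 1)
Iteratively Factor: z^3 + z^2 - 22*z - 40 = (z + 4)*(z^2 - 3*z - 10) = (z - 5)*(z + 4)*(z + 2)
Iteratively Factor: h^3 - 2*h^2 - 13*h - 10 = (h - 5)*(h^2 + 3*h + 2) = (h - 5)*(h + 2)*(h + 1)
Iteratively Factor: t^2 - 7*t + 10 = (t - 2)*(t - 5)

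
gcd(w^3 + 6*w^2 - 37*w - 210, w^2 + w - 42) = w^2 + w - 42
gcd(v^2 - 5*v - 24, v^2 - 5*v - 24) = v^2 - 5*v - 24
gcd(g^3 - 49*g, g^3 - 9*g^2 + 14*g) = g^2 - 7*g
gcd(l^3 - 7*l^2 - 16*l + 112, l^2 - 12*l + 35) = l - 7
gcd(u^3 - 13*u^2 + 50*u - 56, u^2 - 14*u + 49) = u - 7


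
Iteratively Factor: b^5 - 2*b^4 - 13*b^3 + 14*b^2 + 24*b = (b + 1)*(b^4 - 3*b^3 - 10*b^2 + 24*b) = (b - 4)*(b + 1)*(b^3 + b^2 - 6*b) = (b - 4)*(b - 2)*(b + 1)*(b^2 + 3*b) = b*(b - 4)*(b - 2)*(b + 1)*(b + 3)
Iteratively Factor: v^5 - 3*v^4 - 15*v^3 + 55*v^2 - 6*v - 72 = (v - 3)*(v^4 - 15*v^2 + 10*v + 24) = (v - 3)^2*(v^3 + 3*v^2 - 6*v - 8) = (v - 3)^2*(v - 2)*(v^2 + 5*v + 4) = (v - 3)^2*(v - 2)*(v + 1)*(v + 4)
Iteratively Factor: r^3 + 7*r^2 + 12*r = (r + 4)*(r^2 + 3*r) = (r + 3)*(r + 4)*(r)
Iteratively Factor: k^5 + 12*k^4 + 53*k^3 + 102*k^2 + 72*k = (k + 3)*(k^4 + 9*k^3 + 26*k^2 + 24*k) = (k + 2)*(k + 3)*(k^3 + 7*k^2 + 12*k) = (k + 2)*(k + 3)*(k + 4)*(k^2 + 3*k) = (k + 2)*(k + 3)^2*(k + 4)*(k)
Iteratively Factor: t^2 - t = (t)*(t - 1)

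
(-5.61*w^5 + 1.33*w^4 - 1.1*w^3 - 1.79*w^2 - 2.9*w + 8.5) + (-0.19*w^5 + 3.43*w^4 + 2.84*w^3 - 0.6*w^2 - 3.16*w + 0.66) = -5.8*w^5 + 4.76*w^4 + 1.74*w^3 - 2.39*w^2 - 6.06*w + 9.16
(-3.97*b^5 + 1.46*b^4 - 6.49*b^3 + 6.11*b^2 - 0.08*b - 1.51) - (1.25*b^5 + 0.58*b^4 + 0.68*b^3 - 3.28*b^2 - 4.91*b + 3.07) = -5.22*b^5 + 0.88*b^4 - 7.17*b^3 + 9.39*b^2 + 4.83*b - 4.58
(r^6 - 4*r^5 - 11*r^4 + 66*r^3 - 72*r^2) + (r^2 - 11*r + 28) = r^6 - 4*r^5 - 11*r^4 + 66*r^3 - 71*r^2 - 11*r + 28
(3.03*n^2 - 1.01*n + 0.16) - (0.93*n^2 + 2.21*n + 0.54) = 2.1*n^2 - 3.22*n - 0.38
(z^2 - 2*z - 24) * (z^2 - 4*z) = z^4 - 6*z^3 - 16*z^2 + 96*z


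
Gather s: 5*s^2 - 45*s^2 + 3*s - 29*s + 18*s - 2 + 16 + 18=-40*s^2 - 8*s + 32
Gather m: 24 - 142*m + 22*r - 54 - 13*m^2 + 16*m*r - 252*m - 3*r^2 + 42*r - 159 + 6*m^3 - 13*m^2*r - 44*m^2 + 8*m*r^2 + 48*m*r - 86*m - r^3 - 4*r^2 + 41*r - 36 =6*m^3 + m^2*(-13*r - 57) + m*(8*r^2 + 64*r - 480) - r^3 - 7*r^2 + 105*r - 225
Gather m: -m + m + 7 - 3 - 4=0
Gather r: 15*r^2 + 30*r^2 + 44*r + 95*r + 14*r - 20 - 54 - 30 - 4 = 45*r^2 + 153*r - 108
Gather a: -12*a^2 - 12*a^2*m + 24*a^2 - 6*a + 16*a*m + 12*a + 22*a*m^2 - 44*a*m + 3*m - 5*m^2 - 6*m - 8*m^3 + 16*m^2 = a^2*(12 - 12*m) + a*(22*m^2 - 28*m + 6) - 8*m^3 + 11*m^2 - 3*m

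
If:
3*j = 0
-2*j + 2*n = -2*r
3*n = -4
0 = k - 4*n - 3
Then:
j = 0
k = -7/3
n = -4/3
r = 4/3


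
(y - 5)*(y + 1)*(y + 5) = y^3 + y^2 - 25*y - 25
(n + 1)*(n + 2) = n^2 + 3*n + 2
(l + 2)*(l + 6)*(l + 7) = l^3 + 15*l^2 + 68*l + 84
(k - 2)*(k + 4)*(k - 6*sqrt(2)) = k^3 - 6*sqrt(2)*k^2 + 2*k^2 - 12*sqrt(2)*k - 8*k + 48*sqrt(2)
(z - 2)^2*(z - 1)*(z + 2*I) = z^4 - 5*z^3 + 2*I*z^3 + 8*z^2 - 10*I*z^2 - 4*z + 16*I*z - 8*I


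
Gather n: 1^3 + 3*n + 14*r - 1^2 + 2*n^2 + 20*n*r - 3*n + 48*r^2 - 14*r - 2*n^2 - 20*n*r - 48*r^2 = 0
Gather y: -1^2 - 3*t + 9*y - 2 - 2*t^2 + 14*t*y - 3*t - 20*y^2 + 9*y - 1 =-2*t^2 - 6*t - 20*y^2 + y*(14*t + 18) - 4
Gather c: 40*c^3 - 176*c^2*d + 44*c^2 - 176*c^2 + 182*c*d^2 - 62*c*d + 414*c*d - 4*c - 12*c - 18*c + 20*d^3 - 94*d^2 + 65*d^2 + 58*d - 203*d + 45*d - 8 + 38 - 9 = 40*c^3 + c^2*(-176*d - 132) + c*(182*d^2 + 352*d - 34) + 20*d^3 - 29*d^2 - 100*d + 21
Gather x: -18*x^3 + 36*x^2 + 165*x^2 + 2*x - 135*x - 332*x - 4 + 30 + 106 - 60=-18*x^3 + 201*x^2 - 465*x + 72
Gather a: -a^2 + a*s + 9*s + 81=-a^2 + a*s + 9*s + 81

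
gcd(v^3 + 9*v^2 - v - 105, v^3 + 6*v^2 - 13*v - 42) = v^2 + 4*v - 21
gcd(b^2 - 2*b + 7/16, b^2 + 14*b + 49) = 1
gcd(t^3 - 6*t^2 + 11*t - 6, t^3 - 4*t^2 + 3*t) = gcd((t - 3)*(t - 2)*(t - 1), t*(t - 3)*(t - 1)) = t^2 - 4*t + 3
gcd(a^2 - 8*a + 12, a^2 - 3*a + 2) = a - 2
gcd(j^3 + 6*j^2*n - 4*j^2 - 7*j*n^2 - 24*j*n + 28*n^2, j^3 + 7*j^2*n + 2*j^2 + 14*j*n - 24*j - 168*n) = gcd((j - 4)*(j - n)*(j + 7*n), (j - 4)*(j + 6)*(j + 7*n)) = j^2 + 7*j*n - 4*j - 28*n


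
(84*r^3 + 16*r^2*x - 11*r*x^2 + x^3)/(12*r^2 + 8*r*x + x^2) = (42*r^2 - 13*r*x + x^2)/(6*r + x)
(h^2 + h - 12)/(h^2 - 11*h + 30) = (h^2 + h - 12)/(h^2 - 11*h + 30)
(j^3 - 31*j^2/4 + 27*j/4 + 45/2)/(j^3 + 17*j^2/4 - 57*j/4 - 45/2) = (j - 6)/(j + 6)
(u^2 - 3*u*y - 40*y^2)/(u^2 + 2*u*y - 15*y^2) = (-u + 8*y)/(-u + 3*y)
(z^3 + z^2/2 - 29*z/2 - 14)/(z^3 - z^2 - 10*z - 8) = (z + 7/2)/(z + 2)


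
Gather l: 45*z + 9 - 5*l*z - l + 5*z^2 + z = l*(-5*z - 1) + 5*z^2 + 46*z + 9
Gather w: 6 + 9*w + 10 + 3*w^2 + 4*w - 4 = 3*w^2 + 13*w + 12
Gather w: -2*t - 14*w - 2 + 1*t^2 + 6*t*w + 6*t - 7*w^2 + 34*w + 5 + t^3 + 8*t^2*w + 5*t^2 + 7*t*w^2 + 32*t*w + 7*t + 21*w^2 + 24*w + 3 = t^3 + 6*t^2 + 11*t + w^2*(7*t + 14) + w*(8*t^2 + 38*t + 44) + 6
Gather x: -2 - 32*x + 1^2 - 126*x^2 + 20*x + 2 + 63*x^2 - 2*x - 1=-63*x^2 - 14*x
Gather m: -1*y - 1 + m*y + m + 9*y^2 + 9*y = m*(y + 1) + 9*y^2 + 8*y - 1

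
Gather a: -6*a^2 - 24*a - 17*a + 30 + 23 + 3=-6*a^2 - 41*a + 56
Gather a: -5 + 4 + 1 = 0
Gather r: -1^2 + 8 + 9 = 16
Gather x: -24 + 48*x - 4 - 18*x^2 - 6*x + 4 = -18*x^2 + 42*x - 24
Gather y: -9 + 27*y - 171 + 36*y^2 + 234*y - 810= 36*y^2 + 261*y - 990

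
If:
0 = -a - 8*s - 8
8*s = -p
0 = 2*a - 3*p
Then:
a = -24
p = -16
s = 2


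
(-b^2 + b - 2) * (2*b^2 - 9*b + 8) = -2*b^4 + 11*b^3 - 21*b^2 + 26*b - 16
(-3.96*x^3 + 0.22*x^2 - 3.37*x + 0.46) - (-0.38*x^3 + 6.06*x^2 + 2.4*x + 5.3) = -3.58*x^3 - 5.84*x^2 - 5.77*x - 4.84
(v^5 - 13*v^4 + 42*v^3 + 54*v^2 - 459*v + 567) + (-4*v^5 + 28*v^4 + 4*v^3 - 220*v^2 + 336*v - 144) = -3*v^5 + 15*v^4 + 46*v^3 - 166*v^2 - 123*v + 423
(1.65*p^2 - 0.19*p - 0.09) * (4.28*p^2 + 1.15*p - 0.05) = 7.062*p^4 + 1.0843*p^3 - 0.6862*p^2 - 0.094*p + 0.0045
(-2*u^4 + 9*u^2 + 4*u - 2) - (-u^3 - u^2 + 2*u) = -2*u^4 + u^3 + 10*u^2 + 2*u - 2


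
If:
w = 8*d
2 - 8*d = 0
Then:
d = 1/4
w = 2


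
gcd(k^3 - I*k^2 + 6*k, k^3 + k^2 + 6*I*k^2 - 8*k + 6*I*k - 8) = k + 2*I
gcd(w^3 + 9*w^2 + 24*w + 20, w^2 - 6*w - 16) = w + 2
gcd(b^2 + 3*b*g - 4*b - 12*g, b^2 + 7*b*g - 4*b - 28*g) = b - 4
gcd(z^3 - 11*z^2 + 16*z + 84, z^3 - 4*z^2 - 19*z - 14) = z^2 - 5*z - 14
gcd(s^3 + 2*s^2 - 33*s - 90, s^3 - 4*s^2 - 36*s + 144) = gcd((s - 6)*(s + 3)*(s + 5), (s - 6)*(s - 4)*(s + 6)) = s - 6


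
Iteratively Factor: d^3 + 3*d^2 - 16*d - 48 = (d - 4)*(d^2 + 7*d + 12) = (d - 4)*(d + 4)*(d + 3)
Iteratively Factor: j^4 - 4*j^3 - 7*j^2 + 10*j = (j + 2)*(j^3 - 6*j^2 + 5*j) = (j - 5)*(j + 2)*(j^2 - j) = (j - 5)*(j - 1)*(j + 2)*(j)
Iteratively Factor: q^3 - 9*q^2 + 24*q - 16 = (q - 1)*(q^2 - 8*q + 16) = (q - 4)*(q - 1)*(q - 4)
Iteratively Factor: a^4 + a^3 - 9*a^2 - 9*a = (a)*(a^3 + a^2 - 9*a - 9) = a*(a - 3)*(a^2 + 4*a + 3) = a*(a - 3)*(a + 1)*(a + 3)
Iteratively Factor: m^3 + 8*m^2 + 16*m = (m + 4)*(m^2 + 4*m) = (m + 4)^2*(m)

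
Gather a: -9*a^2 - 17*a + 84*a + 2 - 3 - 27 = -9*a^2 + 67*a - 28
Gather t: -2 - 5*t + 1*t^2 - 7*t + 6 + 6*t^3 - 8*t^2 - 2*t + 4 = 6*t^3 - 7*t^2 - 14*t + 8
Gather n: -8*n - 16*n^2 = -16*n^2 - 8*n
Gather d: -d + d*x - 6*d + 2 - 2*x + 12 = d*(x - 7) - 2*x + 14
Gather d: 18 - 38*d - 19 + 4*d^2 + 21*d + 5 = 4*d^2 - 17*d + 4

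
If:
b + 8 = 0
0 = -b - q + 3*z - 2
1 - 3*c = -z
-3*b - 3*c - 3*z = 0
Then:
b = -8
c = 9/4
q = 93/4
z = 23/4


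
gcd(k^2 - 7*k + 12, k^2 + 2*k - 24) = k - 4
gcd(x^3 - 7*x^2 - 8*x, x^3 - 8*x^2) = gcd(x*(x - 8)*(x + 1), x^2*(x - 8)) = x^2 - 8*x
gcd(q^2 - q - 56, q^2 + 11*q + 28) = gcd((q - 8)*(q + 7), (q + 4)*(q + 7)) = q + 7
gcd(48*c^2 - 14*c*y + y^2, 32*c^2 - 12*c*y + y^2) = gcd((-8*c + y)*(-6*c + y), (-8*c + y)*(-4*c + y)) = -8*c + y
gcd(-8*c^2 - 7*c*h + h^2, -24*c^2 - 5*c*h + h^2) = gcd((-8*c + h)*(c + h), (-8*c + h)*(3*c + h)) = 8*c - h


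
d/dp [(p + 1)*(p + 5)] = 2*p + 6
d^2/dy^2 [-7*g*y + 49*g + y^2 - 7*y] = 2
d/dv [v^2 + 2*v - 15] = 2*v + 2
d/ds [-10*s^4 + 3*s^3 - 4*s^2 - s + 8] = -40*s^3 + 9*s^2 - 8*s - 1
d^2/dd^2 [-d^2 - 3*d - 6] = -2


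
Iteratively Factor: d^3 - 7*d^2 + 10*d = (d)*(d^2 - 7*d + 10) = d*(d - 2)*(d - 5)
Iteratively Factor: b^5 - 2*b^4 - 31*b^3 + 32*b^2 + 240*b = (b)*(b^4 - 2*b^3 - 31*b^2 + 32*b + 240) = b*(b - 4)*(b^3 + 2*b^2 - 23*b - 60) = b*(b - 4)*(b + 3)*(b^2 - b - 20) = b*(b - 4)*(b + 3)*(b + 4)*(b - 5)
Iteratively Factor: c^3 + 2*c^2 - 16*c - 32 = (c + 4)*(c^2 - 2*c - 8) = (c - 4)*(c + 4)*(c + 2)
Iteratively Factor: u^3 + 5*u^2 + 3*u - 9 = (u + 3)*(u^2 + 2*u - 3) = (u - 1)*(u + 3)*(u + 3)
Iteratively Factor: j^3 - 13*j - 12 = (j + 3)*(j^2 - 3*j - 4) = (j + 1)*(j + 3)*(j - 4)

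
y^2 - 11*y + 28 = (y - 7)*(y - 4)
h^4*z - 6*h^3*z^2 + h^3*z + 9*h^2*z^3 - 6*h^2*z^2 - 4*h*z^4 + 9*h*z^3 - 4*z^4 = (h - 4*z)*(h - z)^2*(h*z + z)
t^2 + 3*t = t*(t + 3)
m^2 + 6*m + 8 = (m + 2)*(m + 4)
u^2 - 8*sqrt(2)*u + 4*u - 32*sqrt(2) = (u + 4)*(u - 8*sqrt(2))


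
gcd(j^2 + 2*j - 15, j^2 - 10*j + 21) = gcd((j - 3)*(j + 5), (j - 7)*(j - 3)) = j - 3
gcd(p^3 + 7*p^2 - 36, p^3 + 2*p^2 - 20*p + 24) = p^2 + 4*p - 12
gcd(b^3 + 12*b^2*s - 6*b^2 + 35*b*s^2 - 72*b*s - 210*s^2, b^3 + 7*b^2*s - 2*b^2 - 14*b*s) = b + 7*s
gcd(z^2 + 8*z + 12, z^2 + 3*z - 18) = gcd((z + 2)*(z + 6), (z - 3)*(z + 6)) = z + 6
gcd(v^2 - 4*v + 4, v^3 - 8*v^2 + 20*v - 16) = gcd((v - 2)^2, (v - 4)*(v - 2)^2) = v^2 - 4*v + 4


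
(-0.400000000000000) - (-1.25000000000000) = 0.850000000000000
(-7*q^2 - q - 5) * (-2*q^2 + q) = 14*q^4 - 5*q^3 + 9*q^2 - 5*q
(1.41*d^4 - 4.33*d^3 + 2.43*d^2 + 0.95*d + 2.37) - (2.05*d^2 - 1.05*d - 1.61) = 1.41*d^4 - 4.33*d^3 + 0.38*d^2 + 2.0*d + 3.98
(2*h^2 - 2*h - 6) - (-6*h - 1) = 2*h^2 + 4*h - 5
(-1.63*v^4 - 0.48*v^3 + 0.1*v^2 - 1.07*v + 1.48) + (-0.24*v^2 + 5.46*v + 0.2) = -1.63*v^4 - 0.48*v^3 - 0.14*v^2 + 4.39*v + 1.68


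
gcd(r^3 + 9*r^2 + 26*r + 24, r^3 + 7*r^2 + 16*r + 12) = r^2 + 5*r + 6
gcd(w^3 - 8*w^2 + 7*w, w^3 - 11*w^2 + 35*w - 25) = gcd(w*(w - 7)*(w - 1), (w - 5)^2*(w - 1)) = w - 1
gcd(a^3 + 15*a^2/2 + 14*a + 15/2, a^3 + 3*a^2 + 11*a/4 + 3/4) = a^2 + 5*a/2 + 3/2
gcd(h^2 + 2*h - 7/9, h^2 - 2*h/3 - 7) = h + 7/3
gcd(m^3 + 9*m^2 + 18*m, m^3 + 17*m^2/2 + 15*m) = m^2 + 6*m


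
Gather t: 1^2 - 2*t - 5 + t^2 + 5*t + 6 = t^2 + 3*t + 2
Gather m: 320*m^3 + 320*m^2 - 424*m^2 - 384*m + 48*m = 320*m^3 - 104*m^2 - 336*m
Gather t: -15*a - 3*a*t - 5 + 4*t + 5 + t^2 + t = -15*a + t^2 + t*(5 - 3*a)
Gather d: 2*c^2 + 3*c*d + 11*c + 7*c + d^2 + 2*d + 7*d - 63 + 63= 2*c^2 + 18*c + d^2 + d*(3*c + 9)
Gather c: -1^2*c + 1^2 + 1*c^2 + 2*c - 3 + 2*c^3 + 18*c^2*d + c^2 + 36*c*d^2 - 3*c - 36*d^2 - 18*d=2*c^3 + c^2*(18*d + 2) + c*(36*d^2 - 2) - 36*d^2 - 18*d - 2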